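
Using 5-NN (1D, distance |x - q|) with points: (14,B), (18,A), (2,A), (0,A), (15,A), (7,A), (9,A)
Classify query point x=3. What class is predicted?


Distances: |14-3|=11, |18-3|=15, |2-3|=1, |0-3|=3, |15-3|=12, |7-3|=4, |9-3|=6. 5 nearest: (2,A), (0,A), (7,A), (9,A), (14,B). Counts: {'A': 4, 'B': 1}. Majority class: A.

A


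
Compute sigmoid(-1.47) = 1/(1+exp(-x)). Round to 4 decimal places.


sigma(-1.47) = 1/(1+e^(1.47)) = 1/(1+4.349235) = 1/5.349235 = 0.1869.

0.1869


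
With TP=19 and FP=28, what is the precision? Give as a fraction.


Precision = TP / (TP + FP) = 19 / 47 = 19/47.

19/47


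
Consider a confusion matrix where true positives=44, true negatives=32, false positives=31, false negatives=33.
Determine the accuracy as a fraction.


Accuracy = (TP + TN) / (TP + TN + FP + FN) = (44 + 32) / 140 = 19/35.

19/35


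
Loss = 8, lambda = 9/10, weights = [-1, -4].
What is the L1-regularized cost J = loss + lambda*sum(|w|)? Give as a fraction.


L1 norm = sum(|w|) = 5. J = 8 + 9/10 * 5 = 25/2.

25/2


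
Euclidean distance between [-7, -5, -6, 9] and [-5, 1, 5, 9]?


d = sqrt(sum of squared differences). (-7--5)^2=4, (-5-1)^2=36, (-6-5)^2=121, (9-9)^2=0. Sum = 161.

sqrt(161)


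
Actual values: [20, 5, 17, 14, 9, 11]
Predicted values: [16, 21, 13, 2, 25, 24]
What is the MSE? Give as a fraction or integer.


MSE = (1/6) * ((20-16)^2=16 + (5-21)^2=256 + (17-13)^2=16 + (14-2)^2=144 + (9-25)^2=256 + (11-24)^2=169). Sum = 857. MSE = 857/6.

857/6


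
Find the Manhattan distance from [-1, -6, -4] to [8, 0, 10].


d = sum of absolute differences: |-1-8|=9 + |-6-0|=6 + |-4-10|=14 = 29.

29


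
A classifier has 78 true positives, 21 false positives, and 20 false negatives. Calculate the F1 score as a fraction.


Precision = 78/99 = 26/33. Recall = 78/98 = 39/49. F1 = 2*P*R/(P+R) = 156/197.

156/197


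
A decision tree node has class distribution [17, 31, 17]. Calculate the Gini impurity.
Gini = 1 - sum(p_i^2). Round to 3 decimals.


Total = 65. Proportions: 17/65, 31/65, 17/65. sum(p_i^2) = 0.3643. Gini = 1 - 0.3643 = 0.6357, which rounds to 0.636.

0.636


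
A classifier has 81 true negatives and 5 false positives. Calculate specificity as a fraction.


Specificity = TN / (TN + FP) = 81 / 86 = 81/86.

81/86


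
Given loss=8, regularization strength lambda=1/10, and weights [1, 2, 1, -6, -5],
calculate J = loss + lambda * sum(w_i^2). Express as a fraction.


L2 sq norm = sum(w^2) = 67. J = 8 + 1/10 * 67 = 147/10.

147/10


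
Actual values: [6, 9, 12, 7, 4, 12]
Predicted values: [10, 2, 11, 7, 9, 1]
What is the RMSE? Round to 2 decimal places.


MSE = 35.3333. RMSE = sqrt(35.3333) = 5.94.

5.94


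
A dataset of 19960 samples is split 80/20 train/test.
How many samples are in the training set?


Test set = 19960 * 20% = 3992. Training set = 19960 - 3992 = 15968.

15968


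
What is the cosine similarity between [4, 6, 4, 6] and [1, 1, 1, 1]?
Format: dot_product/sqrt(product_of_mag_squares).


dot = 20. |a|^2 = 104, |b|^2 = 4. cos = 20/sqrt(416).

20/sqrt(416)


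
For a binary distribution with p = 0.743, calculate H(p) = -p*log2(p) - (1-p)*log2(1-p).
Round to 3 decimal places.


H = -0.743*log2(0.743) - 0.257*log2(0.257) = 0.822.

0.822


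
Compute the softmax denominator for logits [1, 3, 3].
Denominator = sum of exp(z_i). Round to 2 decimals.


Denom = e^1=2.7183 + e^3=20.0855 + e^3=20.0855. Sum = 42.8893, which rounds to 42.89.

42.89


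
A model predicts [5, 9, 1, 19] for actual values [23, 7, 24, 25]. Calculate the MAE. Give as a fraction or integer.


MAE = (1/4) * (|23-5|=18 + |7-9|=2 + |24-1|=23 + |25-19|=6). Sum = 49. MAE = 49/4.

49/4


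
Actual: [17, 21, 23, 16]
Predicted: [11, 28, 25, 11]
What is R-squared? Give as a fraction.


Mean(y) = 77/4. SS_res = 114. SS_tot = 131/4. R^2 = 1 - 114/(131/4) = -325/131.

-325/131


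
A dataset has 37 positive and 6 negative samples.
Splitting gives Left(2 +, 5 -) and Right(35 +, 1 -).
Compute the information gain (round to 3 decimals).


H(parent) = 0.5830. H(left) = 0.8631, H(right) = 0.1831. Weighted = (7/43)*0.8631 + (36/43)*0.1831 = 0.2938. IG = 0.5830 - 0.2938 = 0.2892, which rounds to 0.289.

0.289


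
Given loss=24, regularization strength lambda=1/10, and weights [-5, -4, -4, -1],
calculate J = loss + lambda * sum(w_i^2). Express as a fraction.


L2 sq norm = sum(w^2) = 58. J = 24 + 1/10 * 58 = 149/5.

149/5


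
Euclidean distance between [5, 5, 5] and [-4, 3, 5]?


d = sqrt(sum of squared differences). (5--4)^2=81, (5-3)^2=4, (5-5)^2=0. Sum = 85.

sqrt(85)


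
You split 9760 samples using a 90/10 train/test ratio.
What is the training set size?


Test set = 9760 * 10% = 976. Training set = 9760 - 976 = 8784.

8784


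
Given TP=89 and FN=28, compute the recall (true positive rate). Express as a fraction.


Recall = TP / (TP + FN) = 89 / 117 = 89/117.

89/117


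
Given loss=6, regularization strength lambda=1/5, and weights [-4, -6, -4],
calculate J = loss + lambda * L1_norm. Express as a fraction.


L1 norm = sum(|w|) = 14. J = 6 + 1/5 * 14 = 44/5.

44/5


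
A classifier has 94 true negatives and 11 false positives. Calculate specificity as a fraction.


Specificity = TN / (TN + FP) = 94 / 105 = 94/105.

94/105


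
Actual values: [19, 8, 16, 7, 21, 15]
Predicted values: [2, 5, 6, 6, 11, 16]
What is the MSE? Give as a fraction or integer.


MSE = (1/6) * ((19-2)^2=289 + (8-5)^2=9 + (16-6)^2=100 + (7-6)^2=1 + (21-11)^2=100 + (15-16)^2=1). Sum = 500. MSE = 250/3.

250/3


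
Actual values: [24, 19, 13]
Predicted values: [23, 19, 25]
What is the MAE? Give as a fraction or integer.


MAE = (1/3) * (|24-23|=1 + |19-19|=0 + |13-25|=12). Sum = 13. MAE = 13/3.

13/3


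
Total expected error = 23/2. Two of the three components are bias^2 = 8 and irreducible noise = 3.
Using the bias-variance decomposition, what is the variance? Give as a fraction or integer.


Total error = bias^2 + variance + irreducible noise. So variance = 23/2 - 8 - 3 = 1/2.

1/2


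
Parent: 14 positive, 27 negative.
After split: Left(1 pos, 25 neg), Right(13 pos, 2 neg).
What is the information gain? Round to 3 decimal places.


H(parent) = 0.9262. H(left) = 0.2352, H(right) = 0.5665. Weighted = (26/41)*0.2352 + (15/41)*0.5665 = 0.3564. IG = 0.9262 - 0.3564 = 0.5698, which rounds to 0.570.

0.570


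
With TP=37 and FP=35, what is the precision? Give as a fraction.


Precision = TP / (TP + FP) = 37 / 72 = 37/72.

37/72


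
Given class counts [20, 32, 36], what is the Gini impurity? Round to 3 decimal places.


Total = 88. Proportions: 20/88, 32/88, 36/88. sum(p_i^2) = 0.3512. Gini = 1 - 0.3512 = 0.6488, which rounds to 0.649.

0.649


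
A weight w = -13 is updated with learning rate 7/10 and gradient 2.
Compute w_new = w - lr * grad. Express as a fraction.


w_new = -13 - 7/10 * 2 = -13 - 7/5 = -72/5.

-72/5


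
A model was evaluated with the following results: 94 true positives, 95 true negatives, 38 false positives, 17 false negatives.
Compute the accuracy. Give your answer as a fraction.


Accuracy = (TP + TN) / (TP + TN + FP + FN) = (94 + 95) / 244 = 189/244.

189/244


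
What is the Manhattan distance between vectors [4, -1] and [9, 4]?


d = sum of absolute differences: |4-9|=5 + |-1-4|=5 = 10.

10


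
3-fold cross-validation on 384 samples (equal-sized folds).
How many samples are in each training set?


Each validation fold has 384/3 = 128 samples. Training set = 384 - 128 = 256.

256


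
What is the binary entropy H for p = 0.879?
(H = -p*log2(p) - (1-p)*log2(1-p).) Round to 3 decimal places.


H = -0.879*log2(0.879) - 0.121*log2(0.121) = 0.532.

0.532


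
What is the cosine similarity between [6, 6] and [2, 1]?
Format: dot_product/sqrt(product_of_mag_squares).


dot = 18. |a|^2 = 72, |b|^2 = 5. cos = 18/sqrt(360).

18/sqrt(360)


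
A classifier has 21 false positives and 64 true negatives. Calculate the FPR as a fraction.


FPR = FP / (FP + TN) = 21 / 85 = 21/85.

21/85


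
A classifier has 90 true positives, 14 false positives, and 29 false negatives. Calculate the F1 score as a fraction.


Precision = 90/104 = 45/52. Recall = 90/119 = 90/119. F1 = 2*P*R/(P+R) = 180/223.

180/223


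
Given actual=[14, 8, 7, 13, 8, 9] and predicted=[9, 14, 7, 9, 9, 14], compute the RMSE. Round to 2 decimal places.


MSE = 17.1667. RMSE = sqrt(17.1667) = 4.14.

4.14


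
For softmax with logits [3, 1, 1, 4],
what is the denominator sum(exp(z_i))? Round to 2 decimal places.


Denom = e^3=20.0855 + e^1=2.7183 + e^1=2.7183 + e^4=54.5982. Sum = 80.1203, which rounds to 80.12.

80.12


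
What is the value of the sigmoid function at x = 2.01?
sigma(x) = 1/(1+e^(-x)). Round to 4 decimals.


sigma(2.01) = 1/(1+e^(-2.01)) = 1/(1+0.133989) = 1/1.133989 = 0.8818.

0.8818


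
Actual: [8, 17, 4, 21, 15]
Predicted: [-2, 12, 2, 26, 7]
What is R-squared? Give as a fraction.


Mean(y) = 13. SS_res = 218. SS_tot = 190. R^2 = 1 - 218/(190) = -14/95.

-14/95


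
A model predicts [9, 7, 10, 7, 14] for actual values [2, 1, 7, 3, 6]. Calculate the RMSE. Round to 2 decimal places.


MSE = 34.8000. RMSE = sqrt(34.8000) = 5.90.

5.90


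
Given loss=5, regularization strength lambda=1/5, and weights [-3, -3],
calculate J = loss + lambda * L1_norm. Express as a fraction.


L1 norm = sum(|w|) = 6. J = 5 + 1/5 * 6 = 31/5.

31/5


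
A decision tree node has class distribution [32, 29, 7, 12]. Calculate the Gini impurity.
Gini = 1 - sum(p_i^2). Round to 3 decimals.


Total = 80. Proportions: 32/80, 29/80, 7/80, 12/80. sum(p_i^2) = 0.3216. Gini = 1 - 0.3216 = 0.6784, which rounds to 0.678.

0.678


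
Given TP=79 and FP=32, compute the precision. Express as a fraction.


Precision = TP / (TP + FP) = 79 / 111 = 79/111.

79/111


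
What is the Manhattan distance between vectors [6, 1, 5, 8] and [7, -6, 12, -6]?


d = sum of absolute differences: |6-7|=1 + |1--6|=7 + |5-12|=7 + |8--6|=14 = 29.

29


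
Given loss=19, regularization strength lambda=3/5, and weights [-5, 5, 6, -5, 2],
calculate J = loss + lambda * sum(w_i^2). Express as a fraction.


L2 sq norm = sum(w^2) = 115. J = 19 + 3/5 * 115 = 88.

88


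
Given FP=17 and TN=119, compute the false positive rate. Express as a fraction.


FPR = FP / (FP + TN) = 17 / 136 = 1/8.

1/8


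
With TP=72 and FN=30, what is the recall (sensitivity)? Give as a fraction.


Recall = TP / (TP + FN) = 72 / 102 = 12/17.

12/17


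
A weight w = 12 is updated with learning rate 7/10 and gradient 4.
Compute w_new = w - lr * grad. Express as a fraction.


w_new = 12 - 7/10 * 4 = 12 - 14/5 = 46/5.

46/5


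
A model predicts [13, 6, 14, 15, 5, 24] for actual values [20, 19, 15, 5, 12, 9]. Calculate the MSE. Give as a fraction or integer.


MSE = (1/6) * ((20-13)^2=49 + (19-6)^2=169 + (15-14)^2=1 + (5-15)^2=100 + (12-5)^2=49 + (9-24)^2=225). Sum = 593. MSE = 593/6.

593/6


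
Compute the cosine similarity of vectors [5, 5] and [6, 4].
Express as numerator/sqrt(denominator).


dot = 50. |a|^2 = 50, |b|^2 = 52. cos = 50/sqrt(2600).

50/sqrt(2600)


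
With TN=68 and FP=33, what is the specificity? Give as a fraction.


Specificity = TN / (TN + FP) = 68 / 101 = 68/101.

68/101


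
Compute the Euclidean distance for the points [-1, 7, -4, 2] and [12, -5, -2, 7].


d = sqrt(sum of squared differences). (-1-12)^2=169, (7--5)^2=144, (-4--2)^2=4, (2-7)^2=25. Sum = 342.

sqrt(342)


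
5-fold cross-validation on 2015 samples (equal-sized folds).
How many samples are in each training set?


Each validation fold has 2015/5 = 403 samples. Training set = 2015 - 403 = 1612.

1612


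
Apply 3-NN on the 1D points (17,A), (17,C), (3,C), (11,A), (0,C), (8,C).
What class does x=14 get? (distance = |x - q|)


Distances: |17-14|=3, |17-14|=3, |3-14|=11, |11-14|=3, |0-14|=14, |8-14|=6. 3 nearest: (17,A), (11,A), (17,C). Counts: {'A': 2, 'C': 1}. Majority class: A.

A


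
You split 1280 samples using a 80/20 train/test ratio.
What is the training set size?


Test set = 1280 * 20% = 256. Training set = 1280 - 256 = 1024.

1024


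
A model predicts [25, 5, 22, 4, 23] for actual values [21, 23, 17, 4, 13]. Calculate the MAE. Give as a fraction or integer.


MAE = (1/5) * (|21-25|=4 + |23-5|=18 + |17-22|=5 + |4-4|=0 + |13-23|=10). Sum = 37. MAE = 37/5.

37/5


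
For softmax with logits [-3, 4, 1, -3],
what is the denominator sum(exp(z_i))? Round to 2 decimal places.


Denom = e^-3=0.0498 + e^4=54.5982 + e^1=2.7183 + e^-3=0.0498. Sum = 57.4161, which rounds to 57.42.

57.42


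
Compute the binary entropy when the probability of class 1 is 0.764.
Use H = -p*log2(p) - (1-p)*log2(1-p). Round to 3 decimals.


H = -0.764*log2(0.764) - 0.236*log2(0.236) = 0.788.

0.788


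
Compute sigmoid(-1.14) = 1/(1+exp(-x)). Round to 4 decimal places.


sigma(-1.14) = 1/(1+e^(1.14)) = 1/(1+3.126768) = 1/4.126768 = 0.2423.

0.2423


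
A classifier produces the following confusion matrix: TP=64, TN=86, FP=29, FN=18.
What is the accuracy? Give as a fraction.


Accuracy = (TP + TN) / (TP + TN + FP + FN) = (64 + 86) / 197 = 150/197.

150/197


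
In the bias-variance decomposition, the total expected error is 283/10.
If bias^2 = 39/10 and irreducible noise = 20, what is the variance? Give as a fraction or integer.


Total error = bias^2 + variance + irreducible noise. So variance = 283/10 - 39/10 - 20 = 22/5.

22/5


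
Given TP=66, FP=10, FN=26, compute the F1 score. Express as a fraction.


Precision = 66/76 = 33/38. Recall = 66/92 = 33/46. F1 = 2*P*R/(P+R) = 11/14.

11/14


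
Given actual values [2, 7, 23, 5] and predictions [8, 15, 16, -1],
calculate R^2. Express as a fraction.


Mean(y) = 37/4. SS_res = 185. SS_tot = 1059/4. R^2 = 1 - 185/(1059/4) = 319/1059.

319/1059


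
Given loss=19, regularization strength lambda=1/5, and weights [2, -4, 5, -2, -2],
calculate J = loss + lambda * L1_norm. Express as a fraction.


L1 norm = sum(|w|) = 15. J = 19 + 1/5 * 15 = 22.

22


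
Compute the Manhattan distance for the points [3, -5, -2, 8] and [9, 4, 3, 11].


d = sum of absolute differences: |3-9|=6 + |-5-4|=9 + |-2-3|=5 + |8-11|=3 = 23.

23


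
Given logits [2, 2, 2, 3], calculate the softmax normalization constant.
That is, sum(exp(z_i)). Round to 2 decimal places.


Denom = e^2=7.3891 + e^2=7.3891 + e^2=7.3891 + e^3=20.0855. Sum = 42.2528, which rounds to 42.25.

42.25


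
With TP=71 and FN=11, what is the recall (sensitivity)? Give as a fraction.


Recall = TP / (TP + FN) = 71 / 82 = 71/82.

71/82


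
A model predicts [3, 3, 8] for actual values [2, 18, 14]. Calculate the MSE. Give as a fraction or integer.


MSE = (1/3) * ((2-3)^2=1 + (18-3)^2=225 + (14-8)^2=36). Sum = 262. MSE = 262/3.

262/3


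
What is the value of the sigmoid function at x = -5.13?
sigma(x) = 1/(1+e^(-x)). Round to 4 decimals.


sigma(-5.13) = 1/(1+e^(5.13)) = 1/(1+169.017118) = 1/170.017118 = 0.0059.

0.0059


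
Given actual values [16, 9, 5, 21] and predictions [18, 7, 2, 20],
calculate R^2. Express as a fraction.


Mean(y) = 51/4. SS_res = 18. SS_tot = 611/4. R^2 = 1 - 18/(611/4) = 539/611.

539/611


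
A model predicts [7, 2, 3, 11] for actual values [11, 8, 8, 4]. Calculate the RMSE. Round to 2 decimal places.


MSE = 31.5000. RMSE = sqrt(31.5000) = 5.61.

5.61


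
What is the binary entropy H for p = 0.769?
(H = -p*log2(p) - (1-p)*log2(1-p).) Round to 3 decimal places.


H = -0.769*log2(0.769) - 0.231*log2(0.231) = 0.780.

0.780


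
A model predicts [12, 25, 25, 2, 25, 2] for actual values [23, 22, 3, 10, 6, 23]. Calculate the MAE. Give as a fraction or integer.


MAE = (1/6) * (|23-12|=11 + |22-25|=3 + |3-25|=22 + |10-2|=8 + |6-25|=19 + |23-2|=21). Sum = 84. MAE = 14.

14


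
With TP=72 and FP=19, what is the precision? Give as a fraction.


Precision = TP / (TP + FP) = 72 / 91 = 72/91.

72/91


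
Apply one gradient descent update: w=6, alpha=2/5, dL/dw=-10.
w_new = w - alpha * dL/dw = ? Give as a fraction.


w_new = 6 - 2/5 * -10 = 6 - -4 = 10.

10


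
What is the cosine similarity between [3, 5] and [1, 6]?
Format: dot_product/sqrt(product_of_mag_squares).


dot = 33. |a|^2 = 34, |b|^2 = 37. cos = 33/sqrt(1258).

33/sqrt(1258)


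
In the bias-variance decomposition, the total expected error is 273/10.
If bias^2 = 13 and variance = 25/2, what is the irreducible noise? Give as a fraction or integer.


Total error = bias^2 + variance + irreducible noise. So irreducible noise = 273/10 - 13 - 25/2 = 9/5.

9/5


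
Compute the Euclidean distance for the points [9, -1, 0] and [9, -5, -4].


d = sqrt(sum of squared differences). (9-9)^2=0, (-1--5)^2=16, (0--4)^2=16. Sum = 32.

sqrt(32)


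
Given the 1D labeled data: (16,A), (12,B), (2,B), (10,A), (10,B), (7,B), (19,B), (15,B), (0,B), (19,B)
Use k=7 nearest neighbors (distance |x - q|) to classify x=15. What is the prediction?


Distances: |16-15|=1, |12-15|=3, |2-15|=13, |10-15|=5, |10-15|=5, |7-15|=8, |19-15|=4, |15-15|=0, |0-15|=15, |19-15|=4. 7 nearest: (15,B), (16,A), (12,B), (19,B), (19,B), (10,A), (10,B). Counts: {'B': 5, 'A': 2}. Majority class: B.

B


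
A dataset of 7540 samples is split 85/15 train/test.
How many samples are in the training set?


Test set = 7540 * 15% = 1131. Training set = 7540 - 1131 = 6409.

6409


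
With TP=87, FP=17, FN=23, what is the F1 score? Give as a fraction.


Precision = 87/104 = 87/104. Recall = 87/110 = 87/110. F1 = 2*P*R/(P+R) = 87/107.

87/107


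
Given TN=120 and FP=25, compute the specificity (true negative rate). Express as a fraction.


Specificity = TN / (TN + FP) = 120 / 145 = 24/29.

24/29


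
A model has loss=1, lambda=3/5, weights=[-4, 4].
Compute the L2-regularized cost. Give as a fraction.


L2 sq norm = sum(w^2) = 32. J = 1 + 3/5 * 32 = 101/5.

101/5


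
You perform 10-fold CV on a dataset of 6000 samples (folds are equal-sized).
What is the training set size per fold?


Each validation fold has 6000/10 = 600 samples. Training set = 6000 - 600 = 5400.

5400


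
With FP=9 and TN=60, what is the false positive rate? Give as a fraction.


FPR = FP / (FP + TN) = 9 / 69 = 3/23.

3/23


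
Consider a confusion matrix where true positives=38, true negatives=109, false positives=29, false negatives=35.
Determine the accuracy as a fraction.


Accuracy = (TP + TN) / (TP + TN + FP + FN) = (38 + 109) / 211 = 147/211.

147/211


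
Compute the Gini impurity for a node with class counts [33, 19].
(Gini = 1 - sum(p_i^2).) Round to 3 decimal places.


Total = 52. Proportions: 33/52, 19/52. sum(p_i^2) = 0.5362. Gini = 1 - 0.5362 = 0.4638, which rounds to 0.464.

0.464


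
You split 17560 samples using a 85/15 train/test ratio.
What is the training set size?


Test set = 17560 * 15% = 2634. Training set = 17560 - 2634 = 14926.

14926


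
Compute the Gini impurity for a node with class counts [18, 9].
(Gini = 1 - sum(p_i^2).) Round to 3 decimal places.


Total = 27. Proportions: 18/27, 9/27. sum(p_i^2) = 0.5556. Gini = 1 - 0.5556 = 0.4444, which rounds to 0.444.

0.444


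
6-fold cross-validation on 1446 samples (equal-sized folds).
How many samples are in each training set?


Each validation fold has 1446/6 = 241 samples. Training set = 1446 - 241 = 1205.

1205


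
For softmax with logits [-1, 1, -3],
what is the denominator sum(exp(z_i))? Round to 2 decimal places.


Denom = e^-1=0.3679 + e^1=2.7183 + e^-3=0.0498. Sum = 3.1360, which rounds to 3.14.

3.14


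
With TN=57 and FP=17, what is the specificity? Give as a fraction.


Specificity = TN / (TN + FP) = 57 / 74 = 57/74.

57/74


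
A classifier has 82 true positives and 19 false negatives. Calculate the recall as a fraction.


Recall = TP / (TP + FN) = 82 / 101 = 82/101.

82/101


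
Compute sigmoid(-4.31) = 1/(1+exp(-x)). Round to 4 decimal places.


sigma(-4.31) = 1/(1+e^(4.31)) = 1/(1+74.440489) = 1/75.440489 = 0.0133.

0.0133


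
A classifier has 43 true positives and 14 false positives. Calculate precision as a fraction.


Precision = TP / (TP + FP) = 43 / 57 = 43/57.

43/57


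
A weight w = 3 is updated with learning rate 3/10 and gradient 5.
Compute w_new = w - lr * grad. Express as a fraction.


w_new = 3 - 3/10 * 5 = 3 - 3/2 = 3/2.

3/2


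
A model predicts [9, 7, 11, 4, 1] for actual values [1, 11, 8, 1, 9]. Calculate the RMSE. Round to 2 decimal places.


MSE = 32.4000. RMSE = sqrt(32.4000) = 5.69.

5.69


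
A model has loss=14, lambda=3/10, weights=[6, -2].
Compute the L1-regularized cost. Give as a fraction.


L1 norm = sum(|w|) = 8. J = 14 + 3/10 * 8 = 82/5.

82/5


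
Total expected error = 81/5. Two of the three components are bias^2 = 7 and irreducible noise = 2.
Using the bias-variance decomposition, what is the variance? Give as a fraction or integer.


Total error = bias^2 + variance + irreducible noise. So variance = 81/5 - 7 - 2 = 36/5.

36/5


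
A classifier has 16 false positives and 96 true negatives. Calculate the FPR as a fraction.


FPR = FP / (FP + TN) = 16 / 112 = 1/7.

1/7


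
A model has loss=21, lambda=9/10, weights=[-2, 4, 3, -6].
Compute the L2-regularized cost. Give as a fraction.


L2 sq norm = sum(w^2) = 65. J = 21 + 9/10 * 65 = 159/2.

159/2


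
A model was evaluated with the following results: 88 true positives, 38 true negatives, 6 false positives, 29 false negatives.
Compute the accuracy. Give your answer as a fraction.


Accuracy = (TP + TN) / (TP + TN + FP + FN) = (88 + 38) / 161 = 18/23.

18/23


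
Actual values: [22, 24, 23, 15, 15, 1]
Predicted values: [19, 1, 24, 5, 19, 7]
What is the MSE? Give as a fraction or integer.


MSE = (1/6) * ((22-19)^2=9 + (24-1)^2=529 + (23-24)^2=1 + (15-5)^2=100 + (15-19)^2=16 + (1-7)^2=36). Sum = 691. MSE = 691/6.

691/6


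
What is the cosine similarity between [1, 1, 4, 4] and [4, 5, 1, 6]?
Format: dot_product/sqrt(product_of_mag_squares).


dot = 37. |a|^2 = 34, |b|^2 = 78. cos = 37/sqrt(2652).

37/sqrt(2652)


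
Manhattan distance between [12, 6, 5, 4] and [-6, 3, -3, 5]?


d = sum of absolute differences: |12--6|=18 + |6-3|=3 + |5--3|=8 + |4-5|=1 = 30.

30


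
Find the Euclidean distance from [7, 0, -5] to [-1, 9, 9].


d = sqrt(sum of squared differences). (7--1)^2=64, (0-9)^2=81, (-5-9)^2=196. Sum = 341.

sqrt(341)


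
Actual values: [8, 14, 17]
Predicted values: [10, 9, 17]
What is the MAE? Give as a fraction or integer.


MAE = (1/3) * (|8-10|=2 + |14-9|=5 + |17-17|=0). Sum = 7. MAE = 7/3.

7/3


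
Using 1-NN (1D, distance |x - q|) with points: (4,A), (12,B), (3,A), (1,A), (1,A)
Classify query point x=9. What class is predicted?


Distances: |4-9|=5, |12-9|=3, |3-9|=6, |1-9|=8, |1-9|=8. 1 nearest: (12,B). Counts: {'B': 1}. Majority class: B.

B


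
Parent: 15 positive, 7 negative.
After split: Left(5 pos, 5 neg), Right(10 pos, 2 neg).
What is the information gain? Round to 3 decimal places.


H(parent) = 0.9024. H(left) = 1.0000, H(right) = 0.6500. Weighted = (10/22)*1.0000 + (12/22)*0.6500 = 0.8091. IG = 0.9024 - 0.8091 = 0.0933, which rounds to 0.093.

0.093


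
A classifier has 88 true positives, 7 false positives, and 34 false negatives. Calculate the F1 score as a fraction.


Precision = 88/95 = 88/95. Recall = 88/122 = 44/61. F1 = 2*P*R/(P+R) = 176/217.

176/217


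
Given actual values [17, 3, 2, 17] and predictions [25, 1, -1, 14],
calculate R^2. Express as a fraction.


Mean(y) = 39/4. SS_res = 86. SS_tot = 843/4. R^2 = 1 - 86/(843/4) = 499/843.

499/843


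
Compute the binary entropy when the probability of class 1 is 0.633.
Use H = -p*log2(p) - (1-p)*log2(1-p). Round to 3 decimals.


H = -0.633*log2(0.633) - 0.367*log2(0.367) = 0.948.

0.948


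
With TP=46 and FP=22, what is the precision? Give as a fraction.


Precision = TP / (TP + FP) = 46 / 68 = 23/34.

23/34


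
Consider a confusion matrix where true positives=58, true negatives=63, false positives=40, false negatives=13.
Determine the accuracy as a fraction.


Accuracy = (TP + TN) / (TP + TN + FP + FN) = (58 + 63) / 174 = 121/174.

121/174


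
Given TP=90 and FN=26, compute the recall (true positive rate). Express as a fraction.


Recall = TP / (TP + FN) = 90 / 116 = 45/58.

45/58


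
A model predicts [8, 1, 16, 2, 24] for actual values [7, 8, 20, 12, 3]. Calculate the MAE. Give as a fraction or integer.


MAE = (1/5) * (|7-8|=1 + |8-1|=7 + |20-16|=4 + |12-2|=10 + |3-24|=21). Sum = 43. MAE = 43/5.

43/5


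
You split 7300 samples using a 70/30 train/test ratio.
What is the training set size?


Test set = 7300 * 30% = 2190. Training set = 7300 - 2190 = 5110.

5110


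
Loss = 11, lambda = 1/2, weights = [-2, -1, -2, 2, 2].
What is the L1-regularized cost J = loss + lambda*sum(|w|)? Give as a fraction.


L1 norm = sum(|w|) = 9. J = 11 + 1/2 * 9 = 31/2.

31/2


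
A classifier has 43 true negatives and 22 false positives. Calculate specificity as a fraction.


Specificity = TN / (TN + FP) = 43 / 65 = 43/65.

43/65


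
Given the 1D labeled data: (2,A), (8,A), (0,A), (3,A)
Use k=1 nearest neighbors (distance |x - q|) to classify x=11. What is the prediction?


Distances: |2-11|=9, |8-11|=3, |0-11|=11, |3-11|=8. 1 nearest: (8,A). Counts: {'A': 1}. Majority class: A.

A


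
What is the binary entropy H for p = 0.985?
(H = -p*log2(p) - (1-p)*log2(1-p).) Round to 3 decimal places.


H = -0.985*log2(0.985) - 0.015*log2(0.015) = 0.112.

0.112


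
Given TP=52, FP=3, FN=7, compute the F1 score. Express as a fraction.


Precision = 52/55 = 52/55. Recall = 52/59 = 52/59. F1 = 2*P*R/(P+R) = 52/57.

52/57


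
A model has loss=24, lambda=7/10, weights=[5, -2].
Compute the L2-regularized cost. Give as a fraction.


L2 sq norm = sum(w^2) = 29. J = 24 + 7/10 * 29 = 443/10.

443/10


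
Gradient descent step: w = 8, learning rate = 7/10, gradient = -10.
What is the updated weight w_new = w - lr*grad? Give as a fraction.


w_new = 8 - 7/10 * -10 = 8 - -7 = 15.

15


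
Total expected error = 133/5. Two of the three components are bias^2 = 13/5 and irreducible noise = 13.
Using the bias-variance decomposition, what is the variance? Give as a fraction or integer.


Total error = bias^2 + variance + irreducible noise. So variance = 133/5 - 13/5 - 13 = 11.

11


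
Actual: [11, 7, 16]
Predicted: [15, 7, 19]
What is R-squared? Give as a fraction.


Mean(y) = 34/3. SS_res = 25. SS_tot = 122/3. R^2 = 1 - 25/(122/3) = 47/122.

47/122


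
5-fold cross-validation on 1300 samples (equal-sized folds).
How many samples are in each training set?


Each validation fold has 1300/5 = 260 samples. Training set = 1300 - 260 = 1040.

1040


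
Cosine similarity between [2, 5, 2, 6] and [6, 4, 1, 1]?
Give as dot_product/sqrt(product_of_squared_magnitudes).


dot = 40. |a|^2 = 69, |b|^2 = 54. cos = 40/sqrt(3726).

40/sqrt(3726)


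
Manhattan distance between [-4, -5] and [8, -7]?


d = sum of absolute differences: |-4-8|=12 + |-5--7|=2 = 14.

14


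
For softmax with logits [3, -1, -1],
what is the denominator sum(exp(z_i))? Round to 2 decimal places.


Denom = e^3=20.0855 + e^-1=0.3679 + e^-1=0.3679. Sum = 20.8213, which rounds to 20.82.

20.82


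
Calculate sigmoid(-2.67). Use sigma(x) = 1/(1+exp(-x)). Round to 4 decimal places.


sigma(-2.67) = 1/(1+e^(2.67)) = 1/(1+14.439969) = 1/15.439969 = 0.0648.

0.0648


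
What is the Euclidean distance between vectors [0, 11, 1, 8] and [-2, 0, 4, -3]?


d = sqrt(sum of squared differences). (0--2)^2=4, (11-0)^2=121, (1-4)^2=9, (8--3)^2=121. Sum = 255.

sqrt(255)


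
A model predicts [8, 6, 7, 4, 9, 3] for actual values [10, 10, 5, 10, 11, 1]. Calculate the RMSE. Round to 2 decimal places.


MSE = 11.3333. RMSE = sqrt(11.3333) = 3.37.

3.37


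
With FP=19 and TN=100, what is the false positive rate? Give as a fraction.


FPR = FP / (FP + TN) = 19 / 119 = 19/119.

19/119


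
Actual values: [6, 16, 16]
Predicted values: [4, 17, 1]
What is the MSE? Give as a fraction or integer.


MSE = (1/3) * ((6-4)^2=4 + (16-17)^2=1 + (16-1)^2=225). Sum = 230. MSE = 230/3.

230/3


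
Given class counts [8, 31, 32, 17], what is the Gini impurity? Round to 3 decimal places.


Total = 88. Proportions: 8/88, 31/88, 32/88, 17/88. sum(p_i^2) = 0.3019. Gini = 1 - 0.3019 = 0.6981, which rounds to 0.698.

0.698


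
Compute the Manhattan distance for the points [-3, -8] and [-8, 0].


d = sum of absolute differences: |-3--8|=5 + |-8-0|=8 = 13.

13


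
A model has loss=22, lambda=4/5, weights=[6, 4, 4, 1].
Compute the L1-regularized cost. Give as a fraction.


L1 norm = sum(|w|) = 15. J = 22 + 4/5 * 15 = 34.

34


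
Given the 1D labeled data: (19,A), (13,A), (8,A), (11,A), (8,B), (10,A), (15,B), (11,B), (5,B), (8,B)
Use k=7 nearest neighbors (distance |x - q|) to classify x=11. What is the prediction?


Distances: |19-11|=8, |13-11|=2, |8-11|=3, |11-11|=0, |8-11|=3, |10-11|=1, |15-11|=4, |11-11|=0, |5-11|=6, |8-11|=3. 7 nearest: (11,A), (11,B), (10,A), (13,A), (8,A), (8,B), (8,B). Counts: {'A': 4, 'B': 3}. Majority class: A.

A


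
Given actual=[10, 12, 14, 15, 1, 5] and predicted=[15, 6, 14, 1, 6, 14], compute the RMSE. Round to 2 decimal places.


MSE = 60.5000. RMSE = sqrt(60.5000) = 7.78.

7.78


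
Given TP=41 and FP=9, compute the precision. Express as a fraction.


Precision = TP / (TP + FP) = 41 / 50 = 41/50.

41/50


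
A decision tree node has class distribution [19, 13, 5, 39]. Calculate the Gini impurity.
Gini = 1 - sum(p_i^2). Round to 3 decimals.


Total = 76. Proportions: 19/76, 13/76, 5/76, 39/76. sum(p_i^2) = 0.3594. Gini = 1 - 0.3594 = 0.6406, which rounds to 0.641.

0.641


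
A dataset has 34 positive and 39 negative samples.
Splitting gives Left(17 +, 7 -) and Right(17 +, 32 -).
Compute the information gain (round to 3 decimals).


H(parent) = 0.9966. H(left) = 0.8709, H(right) = 0.9313. Weighted = (24/73)*0.8709 + (49/73)*0.9313 = 0.9114. IG = 0.9966 - 0.9114 = 0.0852, which rounds to 0.085.

0.085


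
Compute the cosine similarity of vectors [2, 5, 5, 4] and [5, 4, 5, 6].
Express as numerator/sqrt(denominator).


dot = 79. |a|^2 = 70, |b|^2 = 102. cos = 79/sqrt(7140).

79/sqrt(7140)


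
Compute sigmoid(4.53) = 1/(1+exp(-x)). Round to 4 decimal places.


sigma(4.53) = 1/(1+e^(-4.53)) = 1/(1+0.010781) = 1/1.010781 = 0.9893.

0.9893


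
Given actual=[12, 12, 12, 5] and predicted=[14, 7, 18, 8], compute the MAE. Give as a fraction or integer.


MAE = (1/4) * (|12-14|=2 + |12-7|=5 + |12-18|=6 + |5-8|=3). Sum = 16. MAE = 4.

4


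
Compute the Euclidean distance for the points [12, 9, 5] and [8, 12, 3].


d = sqrt(sum of squared differences). (12-8)^2=16, (9-12)^2=9, (5-3)^2=4. Sum = 29.

sqrt(29)


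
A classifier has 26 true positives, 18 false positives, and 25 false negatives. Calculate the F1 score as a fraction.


Precision = 26/44 = 13/22. Recall = 26/51 = 26/51. F1 = 2*P*R/(P+R) = 52/95.

52/95


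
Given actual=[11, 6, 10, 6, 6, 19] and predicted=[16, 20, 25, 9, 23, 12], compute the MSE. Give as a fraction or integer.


MSE = (1/6) * ((11-16)^2=25 + (6-20)^2=196 + (10-25)^2=225 + (6-9)^2=9 + (6-23)^2=289 + (19-12)^2=49). Sum = 793. MSE = 793/6.

793/6


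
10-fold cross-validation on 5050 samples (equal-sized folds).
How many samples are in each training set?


Each validation fold has 5050/10 = 505 samples. Training set = 5050 - 505 = 4545.

4545


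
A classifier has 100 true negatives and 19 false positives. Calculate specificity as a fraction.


Specificity = TN / (TN + FP) = 100 / 119 = 100/119.

100/119


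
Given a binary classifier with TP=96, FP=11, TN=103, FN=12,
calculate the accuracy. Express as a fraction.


Accuracy = (TP + TN) / (TP + TN + FP + FN) = (96 + 103) / 222 = 199/222.

199/222


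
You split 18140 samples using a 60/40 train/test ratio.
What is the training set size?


Test set = 18140 * 40% = 7256. Training set = 18140 - 7256 = 10884.

10884


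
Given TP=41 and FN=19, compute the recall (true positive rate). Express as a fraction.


Recall = TP / (TP + FN) = 41 / 60 = 41/60.

41/60


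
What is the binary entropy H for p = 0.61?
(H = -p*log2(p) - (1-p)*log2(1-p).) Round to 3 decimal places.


H = -0.61*log2(0.61) - 0.39*log2(0.39) = 0.965.

0.965


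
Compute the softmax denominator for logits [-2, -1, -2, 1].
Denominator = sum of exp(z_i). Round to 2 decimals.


Denom = e^-2=0.1353 + e^-1=0.3679 + e^-2=0.1353 + e^1=2.7183. Sum = 3.3568, which rounds to 3.36.

3.36


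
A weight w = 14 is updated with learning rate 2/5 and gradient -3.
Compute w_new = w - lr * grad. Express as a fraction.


w_new = 14 - 2/5 * -3 = 14 - -6/5 = 76/5.

76/5


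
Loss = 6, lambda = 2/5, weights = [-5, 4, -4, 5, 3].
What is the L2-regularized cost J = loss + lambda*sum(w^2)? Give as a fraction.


L2 sq norm = sum(w^2) = 91. J = 6 + 2/5 * 91 = 212/5.

212/5


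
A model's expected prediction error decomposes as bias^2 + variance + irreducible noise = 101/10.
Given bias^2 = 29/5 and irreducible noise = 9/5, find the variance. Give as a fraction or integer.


Total error = bias^2 + variance + irreducible noise. So variance = 101/10 - 29/5 - 9/5 = 5/2.

5/2


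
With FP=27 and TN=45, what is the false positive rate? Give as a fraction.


FPR = FP / (FP + TN) = 27 / 72 = 3/8.

3/8


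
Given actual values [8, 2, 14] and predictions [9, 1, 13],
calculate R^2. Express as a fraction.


Mean(y) = 8. SS_res = 3. SS_tot = 72. R^2 = 1 - 3/(72) = 23/24.

23/24


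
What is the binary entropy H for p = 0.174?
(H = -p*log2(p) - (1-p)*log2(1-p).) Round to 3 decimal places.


H = -0.174*log2(0.174) - 0.826*log2(0.826) = 0.667.

0.667


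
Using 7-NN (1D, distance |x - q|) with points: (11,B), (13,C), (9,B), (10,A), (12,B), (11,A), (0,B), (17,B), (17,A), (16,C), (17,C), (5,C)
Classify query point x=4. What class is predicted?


Distances: |11-4|=7, |13-4|=9, |9-4|=5, |10-4|=6, |12-4|=8, |11-4|=7, |0-4|=4, |17-4|=13, |17-4|=13, |16-4|=12, |17-4|=13, |5-4|=1. 7 nearest: (5,C), (0,B), (9,B), (10,A), (11,A), (11,B), (12,B). Counts: {'C': 1, 'B': 4, 'A': 2}. Majority class: B.

B


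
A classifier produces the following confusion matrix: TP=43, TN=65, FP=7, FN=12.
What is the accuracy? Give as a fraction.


Accuracy = (TP + TN) / (TP + TN + FP + FN) = (43 + 65) / 127 = 108/127.

108/127


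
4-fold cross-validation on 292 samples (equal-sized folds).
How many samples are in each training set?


Each validation fold has 292/4 = 73 samples. Training set = 292 - 73 = 219.

219


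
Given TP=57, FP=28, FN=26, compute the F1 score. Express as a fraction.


Precision = 57/85 = 57/85. Recall = 57/83 = 57/83. F1 = 2*P*R/(P+R) = 19/28.

19/28


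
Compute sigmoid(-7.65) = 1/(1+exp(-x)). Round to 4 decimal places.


sigma(-7.65) = 1/(1+e^(7.65)) = 1/(1+2100.645589) = 1/2101.645589 = 0.0005.

0.0005


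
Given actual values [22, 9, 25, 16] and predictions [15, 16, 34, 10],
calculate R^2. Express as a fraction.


Mean(y) = 18. SS_res = 215. SS_tot = 150. R^2 = 1 - 215/(150) = -13/30.

-13/30


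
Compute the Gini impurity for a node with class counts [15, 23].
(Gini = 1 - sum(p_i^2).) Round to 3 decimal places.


Total = 38. Proportions: 15/38, 23/38. sum(p_i^2) = 0.5222. Gini = 1 - 0.5222 = 0.4778, which rounds to 0.478.

0.478


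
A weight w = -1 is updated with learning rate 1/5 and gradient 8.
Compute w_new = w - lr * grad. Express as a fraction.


w_new = -1 - 1/5 * 8 = -1 - 8/5 = -13/5.

-13/5


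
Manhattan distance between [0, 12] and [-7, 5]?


d = sum of absolute differences: |0--7|=7 + |12-5|=7 = 14.

14


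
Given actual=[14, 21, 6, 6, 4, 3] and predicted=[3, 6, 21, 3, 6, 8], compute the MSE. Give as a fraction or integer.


MSE = (1/6) * ((14-3)^2=121 + (21-6)^2=225 + (6-21)^2=225 + (6-3)^2=9 + (4-6)^2=4 + (3-8)^2=25). Sum = 609. MSE = 203/2.

203/2


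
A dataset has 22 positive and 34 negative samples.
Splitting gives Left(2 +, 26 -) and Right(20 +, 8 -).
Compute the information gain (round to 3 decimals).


H(parent) = 0.9666. H(left) = 0.3712, H(right) = 0.8631. Weighted = (28/56)*0.3712 + (28/56)*0.8631 = 0.6172. IG = 0.9666 - 0.6172 = 0.3494, which rounds to 0.349.

0.349


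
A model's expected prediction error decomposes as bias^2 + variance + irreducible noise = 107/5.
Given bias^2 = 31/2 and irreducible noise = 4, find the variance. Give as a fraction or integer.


Total error = bias^2 + variance + irreducible noise. So variance = 107/5 - 31/2 - 4 = 19/10.

19/10


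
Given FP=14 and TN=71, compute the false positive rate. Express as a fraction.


FPR = FP / (FP + TN) = 14 / 85 = 14/85.

14/85


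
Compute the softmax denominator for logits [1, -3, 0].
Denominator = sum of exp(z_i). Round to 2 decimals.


Denom = e^1=2.7183 + e^-3=0.0498 + e^0=1.0000. Sum = 3.7681, which rounds to 3.77.

3.77


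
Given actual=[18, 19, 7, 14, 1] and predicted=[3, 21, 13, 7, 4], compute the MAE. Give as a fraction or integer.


MAE = (1/5) * (|18-3|=15 + |19-21|=2 + |7-13|=6 + |14-7|=7 + |1-4|=3). Sum = 33. MAE = 33/5.

33/5


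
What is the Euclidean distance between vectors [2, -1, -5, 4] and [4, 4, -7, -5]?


d = sqrt(sum of squared differences). (2-4)^2=4, (-1-4)^2=25, (-5--7)^2=4, (4--5)^2=81. Sum = 114.

sqrt(114)


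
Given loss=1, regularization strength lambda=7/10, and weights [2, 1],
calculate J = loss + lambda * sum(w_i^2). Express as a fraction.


L2 sq norm = sum(w^2) = 5. J = 1 + 7/10 * 5 = 9/2.

9/2


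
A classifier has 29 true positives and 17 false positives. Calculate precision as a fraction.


Precision = TP / (TP + FP) = 29 / 46 = 29/46.

29/46


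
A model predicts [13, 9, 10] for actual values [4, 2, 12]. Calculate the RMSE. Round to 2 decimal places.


MSE = 44.6667. RMSE = sqrt(44.6667) = 6.68.

6.68


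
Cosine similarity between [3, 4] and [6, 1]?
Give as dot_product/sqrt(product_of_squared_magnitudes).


dot = 22. |a|^2 = 25, |b|^2 = 37. cos = 22/sqrt(925).

22/sqrt(925)


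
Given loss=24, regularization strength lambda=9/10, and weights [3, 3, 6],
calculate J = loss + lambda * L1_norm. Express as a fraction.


L1 norm = sum(|w|) = 12. J = 24 + 9/10 * 12 = 174/5.

174/5


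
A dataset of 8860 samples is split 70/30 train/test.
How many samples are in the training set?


Test set = 8860 * 30% = 2658. Training set = 8860 - 2658 = 6202.

6202


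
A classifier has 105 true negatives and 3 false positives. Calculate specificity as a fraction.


Specificity = TN / (TN + FP) = 105 / 108 = 35/36.

35/36


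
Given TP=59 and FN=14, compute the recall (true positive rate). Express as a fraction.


Recall = TP / (TP + FN) = 59 / 73 = 59/73.

59/73


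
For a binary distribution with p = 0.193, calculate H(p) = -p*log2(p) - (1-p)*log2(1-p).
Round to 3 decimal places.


H = -0.193*log2(0.193) - 0.807*log2(0.807) = 0.708.

0.708


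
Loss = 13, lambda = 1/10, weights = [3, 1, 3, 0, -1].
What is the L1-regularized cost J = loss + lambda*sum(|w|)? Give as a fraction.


L1 norm = sum(|w|) = 8. J = 13 + 1/10 * 8 = 69/5.

69/5


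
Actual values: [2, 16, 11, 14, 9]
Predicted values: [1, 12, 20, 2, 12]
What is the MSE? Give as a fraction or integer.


MSE = (1/5) * ((2-1)^2=1 + (16-12)^2=16 + (11-20)^2=81 + (14-2)^2=144 + (9-12)^2=9). Sum = 251. MSE = 251/5.

251/5
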